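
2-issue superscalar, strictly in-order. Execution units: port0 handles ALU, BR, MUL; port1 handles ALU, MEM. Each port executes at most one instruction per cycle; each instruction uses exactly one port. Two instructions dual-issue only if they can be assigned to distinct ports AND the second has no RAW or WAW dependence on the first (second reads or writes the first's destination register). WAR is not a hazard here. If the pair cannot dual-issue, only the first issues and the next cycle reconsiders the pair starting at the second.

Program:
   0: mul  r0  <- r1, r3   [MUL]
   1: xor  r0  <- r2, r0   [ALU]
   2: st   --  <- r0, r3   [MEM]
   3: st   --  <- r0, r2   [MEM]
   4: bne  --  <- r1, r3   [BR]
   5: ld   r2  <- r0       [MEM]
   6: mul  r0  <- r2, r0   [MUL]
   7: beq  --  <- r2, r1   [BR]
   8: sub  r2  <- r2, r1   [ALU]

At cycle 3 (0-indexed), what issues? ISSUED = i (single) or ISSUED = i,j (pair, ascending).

ISSUED = 3,4

#0 head=0: mul.MUL i0 RAW+WAW r0
#1 head=1: xor.ALU i1 RAW r0
#2 head=2: st.MEM i2 no-port MEM/MEM
#3 head=3: st.MEM;bne.BR i3/i4 dual
#4 head=5: ld.MEM i5 RAW r2
#5 head=6: mul.MUL i6 no-port MUL/BR
#6 head=7: beq.BR;sub.ALU i7/i8 dual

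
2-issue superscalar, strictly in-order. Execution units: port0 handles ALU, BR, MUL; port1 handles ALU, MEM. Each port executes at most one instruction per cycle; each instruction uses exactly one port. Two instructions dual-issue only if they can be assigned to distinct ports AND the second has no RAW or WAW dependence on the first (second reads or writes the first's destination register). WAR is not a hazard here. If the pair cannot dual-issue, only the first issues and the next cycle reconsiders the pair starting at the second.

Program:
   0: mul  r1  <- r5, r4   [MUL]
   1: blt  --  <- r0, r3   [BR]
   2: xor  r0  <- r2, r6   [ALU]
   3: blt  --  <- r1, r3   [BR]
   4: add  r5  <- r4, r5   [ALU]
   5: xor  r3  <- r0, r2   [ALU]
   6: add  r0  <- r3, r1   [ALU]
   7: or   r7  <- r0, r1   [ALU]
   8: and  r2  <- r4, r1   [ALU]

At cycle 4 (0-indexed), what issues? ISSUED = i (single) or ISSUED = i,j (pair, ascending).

ISSUED = 6

  cy0 -> i0 (mul.MUL) no-port MUL/BR
  cy1 -> i1+i2 (blt.BR xor.ALU) 2-wide
  cy2 -> i3+i4 (blt.BR add.ALU) 2-wide
  cy3 -> i5 (xor.ALU) RAW r3
  cy4 -> i6 (add.ALU) RAW r0
  cy5 -> i7+i8 (or.ALU and.ALU) 2-wide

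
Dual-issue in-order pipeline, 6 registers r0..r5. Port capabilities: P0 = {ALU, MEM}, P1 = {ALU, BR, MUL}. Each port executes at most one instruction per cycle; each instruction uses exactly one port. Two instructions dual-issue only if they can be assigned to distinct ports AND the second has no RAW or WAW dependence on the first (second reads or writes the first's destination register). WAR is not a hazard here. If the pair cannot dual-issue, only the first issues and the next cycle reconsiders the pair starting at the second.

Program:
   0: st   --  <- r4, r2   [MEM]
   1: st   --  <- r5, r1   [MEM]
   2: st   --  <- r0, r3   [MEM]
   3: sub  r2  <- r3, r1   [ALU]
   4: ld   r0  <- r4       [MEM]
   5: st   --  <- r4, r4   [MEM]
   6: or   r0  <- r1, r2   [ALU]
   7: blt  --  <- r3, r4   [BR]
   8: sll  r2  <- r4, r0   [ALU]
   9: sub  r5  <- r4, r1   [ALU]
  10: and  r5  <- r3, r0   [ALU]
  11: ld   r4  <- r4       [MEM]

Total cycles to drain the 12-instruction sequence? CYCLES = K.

0. st @i0  | no-port MEM/MEM
1. st @i1  | no-port MEM/MEM
2. st;sub @i2,i3  | 2-wide
3. ld @i4  | no-port MEM/MEM
4. st;or @i5,i6  | 2-wide
5. blt;sll @i7,i8  | 2-wide
6. sub @i9  | WAW r5
7. and;ld @i10,i11  | 2-wide

CYCLES = 8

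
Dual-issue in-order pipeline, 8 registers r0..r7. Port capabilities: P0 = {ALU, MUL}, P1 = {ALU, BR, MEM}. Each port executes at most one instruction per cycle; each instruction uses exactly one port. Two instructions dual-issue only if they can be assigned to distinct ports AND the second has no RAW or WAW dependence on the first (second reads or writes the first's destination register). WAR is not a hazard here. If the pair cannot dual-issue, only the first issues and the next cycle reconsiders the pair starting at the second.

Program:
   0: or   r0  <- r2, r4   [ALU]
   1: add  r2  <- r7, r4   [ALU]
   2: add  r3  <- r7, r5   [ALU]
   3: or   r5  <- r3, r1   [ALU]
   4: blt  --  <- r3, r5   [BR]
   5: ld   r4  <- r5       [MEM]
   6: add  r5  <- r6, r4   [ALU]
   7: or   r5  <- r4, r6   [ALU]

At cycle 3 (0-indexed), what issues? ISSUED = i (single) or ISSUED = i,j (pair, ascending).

ISSUED = 4

[0] i0,i1  or add  -- pair
[1] i2  add  -- RAW r3
[2] i3  or  -- RAW r5
[3] i4  blt  -- no-port BR/MEM
[4] i5  ld  -- RAW r4
[5] i6  add  -- WAW r5
[6] i7  or  -- tail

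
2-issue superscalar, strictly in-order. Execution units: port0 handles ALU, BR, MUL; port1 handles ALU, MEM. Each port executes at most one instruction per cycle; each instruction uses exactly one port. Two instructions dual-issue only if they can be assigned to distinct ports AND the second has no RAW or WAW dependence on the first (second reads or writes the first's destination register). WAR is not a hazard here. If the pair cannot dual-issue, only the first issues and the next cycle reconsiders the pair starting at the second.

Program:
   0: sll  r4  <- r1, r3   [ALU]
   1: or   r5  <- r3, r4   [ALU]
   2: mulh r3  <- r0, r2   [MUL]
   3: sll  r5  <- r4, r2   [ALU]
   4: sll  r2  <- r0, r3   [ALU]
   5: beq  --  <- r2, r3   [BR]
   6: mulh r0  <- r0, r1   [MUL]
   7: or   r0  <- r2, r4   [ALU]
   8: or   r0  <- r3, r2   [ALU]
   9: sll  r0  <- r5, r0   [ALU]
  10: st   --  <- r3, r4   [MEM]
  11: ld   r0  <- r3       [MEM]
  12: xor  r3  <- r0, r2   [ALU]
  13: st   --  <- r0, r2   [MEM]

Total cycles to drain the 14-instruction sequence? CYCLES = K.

CYCLES = 10

t=0 i0:sll.ALU ; RAW r4
t=1 i1&i2:or.ALU;mulh.MUL ; dual
t=2 i3&i4:sll.ALU;sll.ALU ; dual
t=3 i5:beq.BR ; no-port BR/MUL
t=4 i6:mulh.MUL ; WAW r0
t=5 i7:or.ALU ; WAW r0
t=6 i8:or.ALU ; RAW+WAW r0
t=7 i9&i10:sll.ALU;st.MEM ; dual
t=8 i11:ld.MEM ; RAW r0
t=9 i12&i13:xor.ALU;st.MEM ; dual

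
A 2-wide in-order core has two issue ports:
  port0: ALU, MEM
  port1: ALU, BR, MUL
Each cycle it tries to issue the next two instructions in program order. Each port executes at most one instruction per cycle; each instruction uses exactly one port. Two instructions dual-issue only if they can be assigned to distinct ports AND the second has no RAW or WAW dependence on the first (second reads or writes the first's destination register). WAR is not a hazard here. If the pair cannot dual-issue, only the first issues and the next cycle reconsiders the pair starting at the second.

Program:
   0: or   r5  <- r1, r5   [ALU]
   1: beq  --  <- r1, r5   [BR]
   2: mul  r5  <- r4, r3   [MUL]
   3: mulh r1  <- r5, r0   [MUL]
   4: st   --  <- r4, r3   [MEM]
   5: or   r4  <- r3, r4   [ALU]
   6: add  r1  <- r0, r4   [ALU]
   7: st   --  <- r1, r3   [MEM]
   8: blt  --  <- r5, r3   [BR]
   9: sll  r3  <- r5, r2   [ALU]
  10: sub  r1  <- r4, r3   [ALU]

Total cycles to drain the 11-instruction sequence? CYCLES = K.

CYCLES = 9

  cy0 -> i0 (or) RAW r5
  cy1 -> i1 (beq) no-port BR/MUL
  cy2 -> i2 (mul) no-port MUL/MUL
  cy3 -> i3,i4 (mulh;st) 2-wide
  cy4 -> i5 (or) RAW r4
  cy5 -> i6 (add) RAW r1
  cy6 -> i7,i8 (st;blt) 2-wide
  cy7 -> i9 (sll) RAW r3
  cy8 -> i10 (sub) tail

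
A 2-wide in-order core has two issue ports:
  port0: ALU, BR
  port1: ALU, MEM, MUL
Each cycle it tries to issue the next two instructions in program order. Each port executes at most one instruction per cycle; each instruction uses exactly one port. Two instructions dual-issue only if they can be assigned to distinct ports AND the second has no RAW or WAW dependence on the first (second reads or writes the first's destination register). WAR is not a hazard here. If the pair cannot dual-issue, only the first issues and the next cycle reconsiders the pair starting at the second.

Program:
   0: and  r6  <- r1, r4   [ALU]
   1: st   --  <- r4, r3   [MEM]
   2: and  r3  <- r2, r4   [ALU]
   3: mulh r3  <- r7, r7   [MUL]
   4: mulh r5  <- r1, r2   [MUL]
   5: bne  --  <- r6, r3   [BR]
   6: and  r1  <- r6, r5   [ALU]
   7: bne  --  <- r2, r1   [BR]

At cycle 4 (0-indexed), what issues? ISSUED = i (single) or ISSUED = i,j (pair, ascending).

#0 head=0: and;st i0,i1 pair
#1 head=2: and i2 WAW r3
#2 head=3: mulh i3 no-port MUL/MUL
#3 head=4: mulh;bne i4,i5 pair
#4 head=6: and i6 RAW r1
#5 head=7: bne i7 tail

ISSUED = 6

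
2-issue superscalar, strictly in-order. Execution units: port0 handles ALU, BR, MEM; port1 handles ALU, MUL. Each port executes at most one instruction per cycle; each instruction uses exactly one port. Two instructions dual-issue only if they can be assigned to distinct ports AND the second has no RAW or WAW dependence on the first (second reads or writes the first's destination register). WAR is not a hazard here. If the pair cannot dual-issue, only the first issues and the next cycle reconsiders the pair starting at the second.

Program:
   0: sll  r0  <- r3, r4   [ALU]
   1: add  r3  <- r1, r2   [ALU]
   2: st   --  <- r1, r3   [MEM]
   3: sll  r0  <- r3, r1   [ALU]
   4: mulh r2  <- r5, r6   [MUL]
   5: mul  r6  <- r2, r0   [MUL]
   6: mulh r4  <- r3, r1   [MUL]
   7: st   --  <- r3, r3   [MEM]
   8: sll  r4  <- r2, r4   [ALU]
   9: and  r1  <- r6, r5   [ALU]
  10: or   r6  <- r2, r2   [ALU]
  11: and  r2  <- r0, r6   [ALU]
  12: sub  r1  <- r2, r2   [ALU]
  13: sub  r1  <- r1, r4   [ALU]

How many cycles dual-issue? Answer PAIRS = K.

[0] i0&i1  sll.ALU;add.ALU  -- pair
[1] i2&i3  st.MEM;sll.ALU  -- pair
[2] i4  mulh.MUL  -- no-port MUL/MUL
[3] i5  mul.MUL  -- no-port MUL/MUL
[4] i6&i7  mulh.MUL;st.MEM  -- pair
[5] i8&i9  sll.ALU;and.ALU  -- pair
[6] i10  or.ALU  -- RAW r6
[7] i11  and.ALU  -- RAW r2
[8] i12  sub.ALU  -- RAW+WAW r1
[9] i13  sub.ALU  -- tail

PAIRS = 4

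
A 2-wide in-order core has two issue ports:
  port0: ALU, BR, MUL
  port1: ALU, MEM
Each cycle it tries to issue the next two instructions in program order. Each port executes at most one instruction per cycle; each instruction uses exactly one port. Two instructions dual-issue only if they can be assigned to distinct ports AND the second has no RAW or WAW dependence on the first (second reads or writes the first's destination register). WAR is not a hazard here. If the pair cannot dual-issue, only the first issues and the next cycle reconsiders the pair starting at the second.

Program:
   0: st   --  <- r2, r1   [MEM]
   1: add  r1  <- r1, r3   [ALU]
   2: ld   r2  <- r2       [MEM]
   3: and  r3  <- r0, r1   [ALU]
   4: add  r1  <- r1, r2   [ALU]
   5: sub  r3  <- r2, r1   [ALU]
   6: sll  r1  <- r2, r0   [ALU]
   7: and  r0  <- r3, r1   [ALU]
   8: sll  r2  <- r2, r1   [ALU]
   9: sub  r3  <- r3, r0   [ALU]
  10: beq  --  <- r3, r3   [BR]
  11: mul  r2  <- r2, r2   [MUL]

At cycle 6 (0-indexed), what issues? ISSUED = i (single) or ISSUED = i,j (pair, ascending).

  cy0 -> i0/i1 (st;add) 2-wide
  cy1 -> i2/i3 (ld;and) 2-wide
  cy2 -> i4 (add) RAW r1
  cy3 -> i5/i6 (sub;sll) 2-wide
  cy4 -> i7/i8 (and;sll) 2-wide
  cy5 -> i9 (sub) RAW r3
  cy6 -> i10 (beq) no-port BR/MUL
  cy7 -> i11 (mul) tail

ISSUED = 10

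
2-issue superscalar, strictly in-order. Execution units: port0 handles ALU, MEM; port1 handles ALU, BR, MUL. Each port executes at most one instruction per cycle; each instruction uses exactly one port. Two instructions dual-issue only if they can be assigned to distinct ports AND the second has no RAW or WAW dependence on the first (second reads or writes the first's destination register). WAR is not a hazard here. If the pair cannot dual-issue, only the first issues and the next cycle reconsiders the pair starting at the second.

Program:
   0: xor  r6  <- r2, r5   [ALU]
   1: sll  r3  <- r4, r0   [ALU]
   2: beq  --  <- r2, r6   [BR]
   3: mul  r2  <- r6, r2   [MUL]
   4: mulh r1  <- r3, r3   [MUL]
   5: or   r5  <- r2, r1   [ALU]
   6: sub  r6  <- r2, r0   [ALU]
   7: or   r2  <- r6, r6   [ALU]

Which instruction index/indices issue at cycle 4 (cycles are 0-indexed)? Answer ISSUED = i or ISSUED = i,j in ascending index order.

ISSUED = 5,6

0. xor/sll @i0/i1  | 2-wide
1. beq @i2  | no-port BR/MUL
2. mul @i3  | no-port MUL/MUL
3. mulh @i4  | RAW r1
4. or/sub @i5/i6  | 2-wide
5. or @i7  | tail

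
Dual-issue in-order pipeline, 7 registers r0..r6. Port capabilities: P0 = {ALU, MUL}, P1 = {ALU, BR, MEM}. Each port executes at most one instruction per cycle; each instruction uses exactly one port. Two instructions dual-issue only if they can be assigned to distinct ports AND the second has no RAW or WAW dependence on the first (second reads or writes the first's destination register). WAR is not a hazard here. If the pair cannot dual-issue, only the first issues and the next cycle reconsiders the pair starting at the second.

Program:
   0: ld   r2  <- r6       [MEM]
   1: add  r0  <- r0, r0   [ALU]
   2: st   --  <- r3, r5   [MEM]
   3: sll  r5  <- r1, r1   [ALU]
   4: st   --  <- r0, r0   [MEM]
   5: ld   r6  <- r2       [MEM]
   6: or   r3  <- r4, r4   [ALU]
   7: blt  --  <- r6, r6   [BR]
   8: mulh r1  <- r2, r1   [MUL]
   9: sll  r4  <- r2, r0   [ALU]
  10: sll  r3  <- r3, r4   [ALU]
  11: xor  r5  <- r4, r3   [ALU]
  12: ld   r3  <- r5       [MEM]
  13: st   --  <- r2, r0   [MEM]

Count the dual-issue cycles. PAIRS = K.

[0] i0&i1  ld/add  -- dual
[1] i2&i3  st/sll  -- dual
[2] i4  st  -- no-port MEM/MEM
[3] i5&i6  ld/or  -- dual
[4] i7&i8  blt/mulh  -- dual
[5] i9  sll  -- RAW r4
[6] i10  sll  -- RAW r3
[7] i11  xor  -- RAW r5
[8] i12  ld  -- no-port MEM/MEM
[9] i13  st  -- tail

PAIRS = 4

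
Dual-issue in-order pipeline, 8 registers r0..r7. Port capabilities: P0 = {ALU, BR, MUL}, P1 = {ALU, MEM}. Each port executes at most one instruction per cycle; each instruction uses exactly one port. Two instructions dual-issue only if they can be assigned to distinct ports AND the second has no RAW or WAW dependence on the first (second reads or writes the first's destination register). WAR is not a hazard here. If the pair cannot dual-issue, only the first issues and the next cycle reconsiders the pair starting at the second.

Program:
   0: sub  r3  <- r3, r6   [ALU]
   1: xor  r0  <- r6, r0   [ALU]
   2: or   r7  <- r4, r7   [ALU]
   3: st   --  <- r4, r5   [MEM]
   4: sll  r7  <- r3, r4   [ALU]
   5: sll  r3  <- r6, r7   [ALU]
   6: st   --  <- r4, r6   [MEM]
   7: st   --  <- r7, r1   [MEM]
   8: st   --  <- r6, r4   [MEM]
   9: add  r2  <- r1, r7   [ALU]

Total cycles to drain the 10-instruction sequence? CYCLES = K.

#0 head=0: sub+xor i0,i1 pair
#1 head=2: or+st i2,i3 pair
#2 head=4: sll i4 RAW r7
#3 head=5: sll+st i5,i6 pair
#4 head=7: st i7 no-port MEM/MEM
#5 head=8: st+add i8,i9 pair

CYCLES = 6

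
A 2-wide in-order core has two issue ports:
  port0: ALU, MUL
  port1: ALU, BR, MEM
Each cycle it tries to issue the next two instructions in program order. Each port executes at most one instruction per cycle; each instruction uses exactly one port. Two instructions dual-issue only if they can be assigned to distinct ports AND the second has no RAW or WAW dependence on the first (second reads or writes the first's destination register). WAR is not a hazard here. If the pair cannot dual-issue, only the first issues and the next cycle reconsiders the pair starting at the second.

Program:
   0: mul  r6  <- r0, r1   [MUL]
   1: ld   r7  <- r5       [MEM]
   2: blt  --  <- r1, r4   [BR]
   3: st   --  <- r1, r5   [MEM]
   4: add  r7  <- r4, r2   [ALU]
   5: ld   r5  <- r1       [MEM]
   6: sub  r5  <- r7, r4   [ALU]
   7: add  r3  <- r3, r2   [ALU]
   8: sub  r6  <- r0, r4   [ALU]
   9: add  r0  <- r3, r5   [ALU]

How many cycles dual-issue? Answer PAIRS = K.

#0 head=0: mul;ld i0&i1 2-wide
#1 head=2: blt i2 no-port BR/MEM
#2 head=3: st;add i3&i4 2-wide
#3 head=5: ld i5 WAW r5
#4 head=6: sub;add i6&i7 2-wide
#5 head=8: sub;add i8&i9 2-wide

PAIRS = 4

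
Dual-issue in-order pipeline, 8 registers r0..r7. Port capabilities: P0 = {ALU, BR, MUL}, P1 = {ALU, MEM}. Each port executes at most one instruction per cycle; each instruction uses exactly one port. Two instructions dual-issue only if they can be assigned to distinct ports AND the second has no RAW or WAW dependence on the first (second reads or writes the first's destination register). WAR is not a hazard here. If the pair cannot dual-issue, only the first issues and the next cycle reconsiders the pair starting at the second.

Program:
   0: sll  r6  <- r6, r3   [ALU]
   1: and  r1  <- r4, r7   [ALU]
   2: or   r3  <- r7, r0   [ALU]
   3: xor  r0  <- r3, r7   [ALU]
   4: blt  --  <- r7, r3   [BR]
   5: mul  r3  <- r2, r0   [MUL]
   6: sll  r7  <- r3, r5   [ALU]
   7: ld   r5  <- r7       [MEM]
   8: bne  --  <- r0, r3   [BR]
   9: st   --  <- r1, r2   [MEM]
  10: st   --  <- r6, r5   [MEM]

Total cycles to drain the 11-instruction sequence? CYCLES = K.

CYCLES = 8

#0 head=0: sll.ALU and.ALU i0/i1 pair
#1 head=2: or.ALU i2 RAW r3
#2 head=3: xor.ALU blt.BR i3/i4 pair
#3 head=5: mul.MUL i5 RAW r3
#4 head=6: sll.ALU i6 RAW r7
#5 head=7: ld.MEM bne.BR i7/i8 pair
#6 head=9: st.MEM i9 no-port MEM/MEM
#7 head=10: st.MEM i10 tail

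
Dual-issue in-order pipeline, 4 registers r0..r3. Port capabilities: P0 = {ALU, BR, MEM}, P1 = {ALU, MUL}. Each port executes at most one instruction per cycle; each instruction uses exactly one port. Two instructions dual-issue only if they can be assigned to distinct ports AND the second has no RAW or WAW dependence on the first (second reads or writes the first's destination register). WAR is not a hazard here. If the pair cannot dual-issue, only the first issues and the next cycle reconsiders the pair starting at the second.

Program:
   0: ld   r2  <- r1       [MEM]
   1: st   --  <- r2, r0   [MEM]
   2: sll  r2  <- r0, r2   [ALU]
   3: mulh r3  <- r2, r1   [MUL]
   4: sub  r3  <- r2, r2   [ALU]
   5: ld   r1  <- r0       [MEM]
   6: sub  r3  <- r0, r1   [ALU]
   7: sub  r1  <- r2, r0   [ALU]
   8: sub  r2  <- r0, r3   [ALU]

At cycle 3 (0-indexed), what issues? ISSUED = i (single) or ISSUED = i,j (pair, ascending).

c0: i0 ld.MEM  no-port MEM/MEM
c1: i1&i2 st.MEM sll.ALU  dual
c2: i3 mulh.MUL  WAW r3
c3: i4&i5 sub.ALU ld.MEM  dual
c4: i6&i7 sub.ALU sub.ALU  dual
c5: i8 sub.ALU  tail

ISSUED = 4,5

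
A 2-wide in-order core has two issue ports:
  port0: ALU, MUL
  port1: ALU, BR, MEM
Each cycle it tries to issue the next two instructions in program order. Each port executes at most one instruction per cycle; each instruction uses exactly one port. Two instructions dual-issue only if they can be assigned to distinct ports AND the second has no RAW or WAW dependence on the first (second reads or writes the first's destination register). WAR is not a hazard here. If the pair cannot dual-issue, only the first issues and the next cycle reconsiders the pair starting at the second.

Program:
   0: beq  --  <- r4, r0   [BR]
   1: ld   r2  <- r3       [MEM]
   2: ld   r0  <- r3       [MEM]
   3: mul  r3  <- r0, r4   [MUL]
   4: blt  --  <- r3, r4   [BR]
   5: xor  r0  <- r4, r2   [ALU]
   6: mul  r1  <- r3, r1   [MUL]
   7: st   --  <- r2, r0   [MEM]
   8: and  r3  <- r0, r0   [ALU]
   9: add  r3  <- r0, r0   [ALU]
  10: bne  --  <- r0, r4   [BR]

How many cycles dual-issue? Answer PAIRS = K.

c0: i0 beq  no-port BR/MEM
c1: i1 ld  no-port MEM/MEM
c2: i2 ld  RAW r0
c3: i3 mul  RAW r3
c4: i4+i5 blt+xor  2-wide
c5: i6+i7 mul+st  2-wide
c6: i8 and  WAW r3
c7: i9+i10 add+bne  2-wide

PAIRS = 3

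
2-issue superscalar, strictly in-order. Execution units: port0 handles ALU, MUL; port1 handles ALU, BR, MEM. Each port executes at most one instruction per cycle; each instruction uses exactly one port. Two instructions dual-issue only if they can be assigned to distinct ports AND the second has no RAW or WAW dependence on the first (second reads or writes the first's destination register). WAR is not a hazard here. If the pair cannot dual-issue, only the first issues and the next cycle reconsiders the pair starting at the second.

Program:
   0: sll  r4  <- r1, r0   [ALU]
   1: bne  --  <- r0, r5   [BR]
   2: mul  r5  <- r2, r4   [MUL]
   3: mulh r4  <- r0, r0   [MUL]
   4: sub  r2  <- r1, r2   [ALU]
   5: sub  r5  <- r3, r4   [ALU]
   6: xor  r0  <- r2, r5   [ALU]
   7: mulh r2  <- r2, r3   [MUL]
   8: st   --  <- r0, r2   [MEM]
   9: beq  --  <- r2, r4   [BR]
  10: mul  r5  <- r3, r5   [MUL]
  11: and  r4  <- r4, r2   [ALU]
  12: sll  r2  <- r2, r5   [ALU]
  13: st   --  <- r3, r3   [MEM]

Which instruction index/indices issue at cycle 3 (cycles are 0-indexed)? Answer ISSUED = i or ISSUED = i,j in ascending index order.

0. sll/bne @i0,i1  | 2-wide
1. mul @i2  | no-port MUL/MUL
2. mulh/sub @i3,i4  | 2-wide
3. sub @i5  | RAW r5
4. xor/mulh @i6,i7  | 2-wide
5. st @i8  | no-port MEM/BR
6. beq/mul @i9,i10  | 2-wide
7. and/sll @i11,i12  | 2-wide
8. st @i13  | tail

ISSUED = 5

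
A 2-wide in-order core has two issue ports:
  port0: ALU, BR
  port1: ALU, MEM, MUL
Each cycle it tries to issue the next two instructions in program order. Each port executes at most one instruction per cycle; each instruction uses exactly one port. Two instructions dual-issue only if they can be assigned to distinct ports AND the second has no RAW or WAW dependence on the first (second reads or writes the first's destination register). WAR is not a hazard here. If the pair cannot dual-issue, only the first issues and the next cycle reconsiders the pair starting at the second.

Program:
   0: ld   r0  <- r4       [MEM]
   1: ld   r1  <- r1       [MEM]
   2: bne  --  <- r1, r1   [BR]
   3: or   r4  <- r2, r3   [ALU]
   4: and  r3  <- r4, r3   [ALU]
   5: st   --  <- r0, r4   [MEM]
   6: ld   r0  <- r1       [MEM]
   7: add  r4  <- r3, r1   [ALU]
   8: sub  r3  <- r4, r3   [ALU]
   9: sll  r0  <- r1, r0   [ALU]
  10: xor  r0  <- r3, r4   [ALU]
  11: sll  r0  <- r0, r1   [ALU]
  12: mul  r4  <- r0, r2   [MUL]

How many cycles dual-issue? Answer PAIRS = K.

  cy0 -> i0 (ld) no-port MEM/MEM
  cy1 -> i1 (ld) RAW r1
  cy2 -> i2+i3 (bne;or) dual
  cy3 -> i4+i5 (and;st) dual
  cy4 -> i6+i7 (ld;add) dual
  cy5 -> i8+i9 (sub;sll) dual
  cy6 -> i10 (xor) RAW+WAW r0
  cy7 -> i11 (sll) RAW r0
  cy8 -> i12 (mul) tail

PAIRS = 4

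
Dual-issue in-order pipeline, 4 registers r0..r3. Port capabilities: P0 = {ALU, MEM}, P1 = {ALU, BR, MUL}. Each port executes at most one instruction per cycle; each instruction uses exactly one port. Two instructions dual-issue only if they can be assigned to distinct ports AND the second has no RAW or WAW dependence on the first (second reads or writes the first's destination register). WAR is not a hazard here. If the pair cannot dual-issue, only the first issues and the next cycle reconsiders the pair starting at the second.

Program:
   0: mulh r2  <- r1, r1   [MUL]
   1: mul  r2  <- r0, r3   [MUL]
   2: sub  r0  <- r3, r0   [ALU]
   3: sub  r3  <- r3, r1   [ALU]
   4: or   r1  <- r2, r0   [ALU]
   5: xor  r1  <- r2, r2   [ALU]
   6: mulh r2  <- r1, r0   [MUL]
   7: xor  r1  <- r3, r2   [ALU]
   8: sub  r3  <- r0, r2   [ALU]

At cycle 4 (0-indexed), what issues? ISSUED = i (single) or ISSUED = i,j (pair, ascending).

0. mulh @i0  | no-port MUL/MUL
1. mul;sub @i1+i2  | 2-wide
2. sub;or @i3+i4  | 2-wide
3. xor @i5  | RAW r1
4. mulh @i6  | RAW r2
5. xor;sub @i7+i8  | 2-wide

ISSUED = 6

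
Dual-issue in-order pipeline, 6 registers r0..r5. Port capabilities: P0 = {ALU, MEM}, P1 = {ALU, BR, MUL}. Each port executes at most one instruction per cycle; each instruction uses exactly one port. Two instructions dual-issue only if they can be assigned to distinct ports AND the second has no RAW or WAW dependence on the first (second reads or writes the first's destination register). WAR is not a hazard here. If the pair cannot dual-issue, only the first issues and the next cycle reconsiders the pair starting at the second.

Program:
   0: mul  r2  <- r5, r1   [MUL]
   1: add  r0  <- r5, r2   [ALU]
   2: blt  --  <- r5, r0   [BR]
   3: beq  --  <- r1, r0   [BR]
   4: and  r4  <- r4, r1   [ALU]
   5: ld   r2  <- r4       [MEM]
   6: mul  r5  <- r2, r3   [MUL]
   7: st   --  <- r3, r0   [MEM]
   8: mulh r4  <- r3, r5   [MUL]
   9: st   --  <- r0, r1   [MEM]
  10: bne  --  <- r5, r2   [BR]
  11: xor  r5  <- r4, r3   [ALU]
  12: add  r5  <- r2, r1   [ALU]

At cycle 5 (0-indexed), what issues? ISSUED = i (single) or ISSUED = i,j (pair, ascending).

t=0 i0:mul.MUL ; RAW r2
t=1 i1:add.ALU ; RAW r0
t=2 i2:blt.BR ; no-port BR/BR
t=3 i3/i4:beq.BR+and.ALU ; pair
t=4 i5:ld.MEM ; RAW r2
t=5 i6/i7:mul.MUL+st.MEM ; pair
t=6 i8/i9:mulh.MUL+st.MEM ; pair
t=7 i10/i11:bne.BR+xor.ALU ; pair
t=8 i12:add.ALU ; tail

ISSUED = 6,7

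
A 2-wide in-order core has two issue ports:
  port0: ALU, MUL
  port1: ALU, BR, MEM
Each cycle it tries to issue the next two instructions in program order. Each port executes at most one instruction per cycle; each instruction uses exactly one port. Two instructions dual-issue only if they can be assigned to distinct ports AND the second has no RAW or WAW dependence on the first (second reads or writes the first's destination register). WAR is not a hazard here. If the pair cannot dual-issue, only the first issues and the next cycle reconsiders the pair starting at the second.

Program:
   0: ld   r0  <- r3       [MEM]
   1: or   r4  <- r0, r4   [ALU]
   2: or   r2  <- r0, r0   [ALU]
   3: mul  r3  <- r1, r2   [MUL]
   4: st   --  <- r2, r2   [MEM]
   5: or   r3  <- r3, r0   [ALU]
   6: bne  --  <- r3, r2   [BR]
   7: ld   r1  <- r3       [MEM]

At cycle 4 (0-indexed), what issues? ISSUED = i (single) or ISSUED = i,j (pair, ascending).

0. ld.MEM @i0  | RAW r0
1. or.ALU;or.ALU @i1/i2  | dual
2. mul.MUL;st.MEM @i3/i4  | dual
3. or.ALU @i5  | RAW r3
4. bne.BR @i6  | no-port BR/MEM
5. ld.MEM @i7  | tail

ISSUED = 6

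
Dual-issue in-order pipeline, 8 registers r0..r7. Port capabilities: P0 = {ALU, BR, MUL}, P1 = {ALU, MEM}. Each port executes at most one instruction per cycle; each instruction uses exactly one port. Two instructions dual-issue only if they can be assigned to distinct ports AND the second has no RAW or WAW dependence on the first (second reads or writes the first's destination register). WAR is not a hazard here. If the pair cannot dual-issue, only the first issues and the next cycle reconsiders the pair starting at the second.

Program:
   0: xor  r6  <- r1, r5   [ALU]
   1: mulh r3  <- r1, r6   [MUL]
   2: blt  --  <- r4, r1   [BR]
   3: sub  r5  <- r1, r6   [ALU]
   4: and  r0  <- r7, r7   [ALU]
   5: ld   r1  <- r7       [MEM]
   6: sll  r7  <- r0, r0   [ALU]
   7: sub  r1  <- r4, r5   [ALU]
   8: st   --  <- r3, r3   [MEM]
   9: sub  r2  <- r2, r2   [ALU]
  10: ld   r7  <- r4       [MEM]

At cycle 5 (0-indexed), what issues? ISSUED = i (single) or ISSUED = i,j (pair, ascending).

[0] i0  xor.ALU  -- RAW r6
[1] i1  mulh.MUL  -- no-port MUL/BR
[2] i2&i3  blt.BR;sub.ALU  -- 2-wide
[3] i4&i5  and.ALU;ld.MEM  -- 2-wide
[4] i6&i7  sll.ALU;sub.ALU  -- 2-wide
[5] i8&i9  st.MEM;sub.ALU  -- 2-wide
[6] i10  ld.MEM  -- tail

ISSUED = 8,9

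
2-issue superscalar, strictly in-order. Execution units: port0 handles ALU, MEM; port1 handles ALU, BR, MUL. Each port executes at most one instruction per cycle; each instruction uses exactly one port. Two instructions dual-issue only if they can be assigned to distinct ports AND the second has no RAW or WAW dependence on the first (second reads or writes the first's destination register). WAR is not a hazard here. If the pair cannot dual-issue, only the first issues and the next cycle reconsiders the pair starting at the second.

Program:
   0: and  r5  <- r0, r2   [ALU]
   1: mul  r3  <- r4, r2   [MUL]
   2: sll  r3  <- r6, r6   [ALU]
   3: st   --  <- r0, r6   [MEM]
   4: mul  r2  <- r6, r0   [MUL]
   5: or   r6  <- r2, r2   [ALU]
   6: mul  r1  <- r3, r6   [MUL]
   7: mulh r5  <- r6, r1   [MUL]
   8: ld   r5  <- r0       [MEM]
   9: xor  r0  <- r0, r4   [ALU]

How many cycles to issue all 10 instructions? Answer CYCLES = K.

0. and.ALU/mul.MUL @i0,i1  | dual
1. sll.ALU/st.MEM @i2,i3  | dual
2. mul.MUL @i4  | RAW r2
3. or.ALU @i5  | RAW r6
4. mul.MUL @i6  | no-port MUL/MUL
5. mulh.MUL @i7  | WAW r5
6. ld.MEM/xor.ALU @i8,i9  | dual

CYCLES = 7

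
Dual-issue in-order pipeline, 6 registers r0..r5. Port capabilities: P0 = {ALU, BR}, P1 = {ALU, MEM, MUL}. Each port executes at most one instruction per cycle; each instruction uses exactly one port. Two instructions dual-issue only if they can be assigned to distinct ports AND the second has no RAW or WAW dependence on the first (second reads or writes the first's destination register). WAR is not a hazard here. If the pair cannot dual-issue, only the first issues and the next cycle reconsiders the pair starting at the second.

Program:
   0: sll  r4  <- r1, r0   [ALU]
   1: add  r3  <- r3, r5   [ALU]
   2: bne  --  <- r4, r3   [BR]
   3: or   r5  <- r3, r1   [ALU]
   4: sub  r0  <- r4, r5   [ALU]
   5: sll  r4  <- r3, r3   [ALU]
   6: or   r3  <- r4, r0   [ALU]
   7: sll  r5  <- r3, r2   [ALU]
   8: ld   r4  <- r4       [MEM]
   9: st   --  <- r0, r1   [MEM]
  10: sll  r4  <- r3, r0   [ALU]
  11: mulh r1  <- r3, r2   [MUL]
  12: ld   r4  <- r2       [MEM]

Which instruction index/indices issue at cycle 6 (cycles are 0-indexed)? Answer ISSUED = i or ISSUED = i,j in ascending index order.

c0: i0&i1 sll.ALU+add.ALU  2-wide
c1: i2&i3 bne.BR+or.ALU  2-wide
c2: i4&i5 sub.ALU+sll.ALU  2-wide
c3: i6 or.ALU  RAW r3
c4: i7&i8 sll.ALU+ld.MEM  2-wide
c5: i9&i10 st.MEM+sll.ALU  2-wide
c6: i11 mulh.MUL  no-port MUL/MEM
c7: i12 ld.MEM  tail

ISSUED = 11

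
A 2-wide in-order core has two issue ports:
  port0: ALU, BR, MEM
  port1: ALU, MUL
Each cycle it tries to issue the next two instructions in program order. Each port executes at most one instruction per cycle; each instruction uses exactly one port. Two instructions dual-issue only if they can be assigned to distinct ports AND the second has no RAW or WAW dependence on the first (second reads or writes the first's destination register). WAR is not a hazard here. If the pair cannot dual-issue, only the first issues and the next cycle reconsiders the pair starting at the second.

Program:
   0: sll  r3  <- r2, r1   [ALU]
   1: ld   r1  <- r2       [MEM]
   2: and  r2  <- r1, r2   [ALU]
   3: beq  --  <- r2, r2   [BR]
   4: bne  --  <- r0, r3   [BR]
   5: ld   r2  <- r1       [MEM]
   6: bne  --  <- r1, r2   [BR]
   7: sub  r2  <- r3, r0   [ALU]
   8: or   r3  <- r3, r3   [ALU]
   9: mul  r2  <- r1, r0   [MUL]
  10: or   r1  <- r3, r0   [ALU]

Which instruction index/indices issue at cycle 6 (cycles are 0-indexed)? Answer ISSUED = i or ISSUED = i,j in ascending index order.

ISSUED = 8,9

#0 head=0: sll;ld i0/i1 pair
#1 head=2: and i2 RAW r2
#2 head=3: beq i3 no-port BR/BR
#3 head=4: bne i4 no-port BR/MEM
#4 head=5: ld i5 no-port MEM/BR
#5 head=6: bne;sub i6/i7 pair
#6 head=8: or;mul i8/i9 pair
#7 head=10: or i10 tail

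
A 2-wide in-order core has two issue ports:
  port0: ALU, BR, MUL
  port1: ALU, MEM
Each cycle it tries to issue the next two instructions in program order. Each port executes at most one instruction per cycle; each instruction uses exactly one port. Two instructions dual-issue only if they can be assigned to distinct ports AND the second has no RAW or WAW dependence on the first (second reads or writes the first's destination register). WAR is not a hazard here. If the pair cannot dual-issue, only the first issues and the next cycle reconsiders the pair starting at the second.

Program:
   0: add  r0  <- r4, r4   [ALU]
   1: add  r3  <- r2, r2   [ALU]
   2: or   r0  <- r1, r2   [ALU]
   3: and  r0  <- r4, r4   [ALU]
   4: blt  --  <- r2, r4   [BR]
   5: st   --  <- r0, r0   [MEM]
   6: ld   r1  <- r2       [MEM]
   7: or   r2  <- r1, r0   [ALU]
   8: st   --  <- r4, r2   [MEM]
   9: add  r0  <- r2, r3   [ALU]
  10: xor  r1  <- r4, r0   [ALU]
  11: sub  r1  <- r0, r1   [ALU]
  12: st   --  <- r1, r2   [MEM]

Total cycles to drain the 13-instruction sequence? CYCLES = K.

CYCLES = 10

#0 head=0: add.ALU/add.ALU i0+i1 2-wide
#1 head=2: or.ALU i2 WAW r0
#2 head=3: and.ALU/blt.BR i3+i4 2-wide
#3 head=5: st.MEM i5 no-port MEM/MEM
#4 head=6: ld.MEM i6 RAW r1
#5 head=7: or.ALU i7 RAW r2
#6 head=8: st.MEM/add.ALU i8+i9 2-wide
#7 head=10: xor.ALU i10 RAW+WAW r1
#8 head=11: sub.ALU i11 RAW r1
#9 head=12: st.MEM i12 tail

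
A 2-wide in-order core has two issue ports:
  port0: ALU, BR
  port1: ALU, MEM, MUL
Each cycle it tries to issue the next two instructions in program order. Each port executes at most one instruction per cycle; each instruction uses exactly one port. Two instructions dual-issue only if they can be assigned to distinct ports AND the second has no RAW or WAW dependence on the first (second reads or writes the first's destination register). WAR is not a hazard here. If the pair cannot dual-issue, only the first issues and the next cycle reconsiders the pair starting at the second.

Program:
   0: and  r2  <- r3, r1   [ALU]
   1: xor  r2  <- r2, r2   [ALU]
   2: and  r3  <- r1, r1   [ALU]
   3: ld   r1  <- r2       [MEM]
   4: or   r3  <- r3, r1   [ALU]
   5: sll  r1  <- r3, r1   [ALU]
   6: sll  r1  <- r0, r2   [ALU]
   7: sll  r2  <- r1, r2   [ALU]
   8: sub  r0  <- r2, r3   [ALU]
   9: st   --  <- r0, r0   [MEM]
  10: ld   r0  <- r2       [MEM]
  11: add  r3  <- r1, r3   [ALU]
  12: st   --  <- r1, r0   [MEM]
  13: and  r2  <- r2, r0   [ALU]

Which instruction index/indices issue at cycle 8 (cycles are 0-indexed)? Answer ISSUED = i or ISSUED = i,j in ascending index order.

[0] i0  and.ALU  -- RAW+WAW r2
[1] i1,i2  xor.ALU and.ALU  -- pair
[2] i3  ld.MEM  -- RAW r1
[3] i4  or.ALU  -- RAW r3
[4] i5  sll.ALU  -- WAW r1
[5] i6  sll.ALU  -- RAW r1
[6] i7  sll.ALU  -- RAW r2
[7] i8  sub.ALU  -- RAW r0
[8] i9  st.MEM  -- no-port MEM/MEM
[9] i10,i11  ld.MEM add.ALU  -- pair
[10] i12,i13  st.MEM and.ALU  -- pair

ISSUED = 9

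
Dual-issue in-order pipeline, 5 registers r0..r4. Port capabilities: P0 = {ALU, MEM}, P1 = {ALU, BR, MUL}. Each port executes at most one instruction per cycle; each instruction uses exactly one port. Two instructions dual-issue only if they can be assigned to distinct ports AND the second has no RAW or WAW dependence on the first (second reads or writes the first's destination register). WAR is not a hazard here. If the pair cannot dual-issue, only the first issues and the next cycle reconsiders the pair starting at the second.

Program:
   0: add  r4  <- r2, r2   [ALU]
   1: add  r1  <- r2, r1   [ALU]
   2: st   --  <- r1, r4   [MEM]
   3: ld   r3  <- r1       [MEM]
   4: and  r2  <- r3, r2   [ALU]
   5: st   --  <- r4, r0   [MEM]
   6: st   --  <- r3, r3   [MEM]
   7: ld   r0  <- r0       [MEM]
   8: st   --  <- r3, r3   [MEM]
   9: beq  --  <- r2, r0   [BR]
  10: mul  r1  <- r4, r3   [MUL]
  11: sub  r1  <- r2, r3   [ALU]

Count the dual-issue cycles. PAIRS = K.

PAIRS = 3

[0] i0&i1  add.ALU add.ALU  -- dual
[1] i2  st.MEM  -- no-port MEM/MEM
[2] i3  ld.MEM  -- RAW r3
[3] i4&i5  and.ALU st.MEM  -- dual
[4] i6  st.MEM  -- no-port MEM/MEM
[5] i7  ld.MEM  -- no-port MEM/MEM
[6] i8&i9  st.MEM beq.BR  -- dual
[7] i10  mul.MUL  -- WAW r1
[8] i11  sub.ALU  -- tail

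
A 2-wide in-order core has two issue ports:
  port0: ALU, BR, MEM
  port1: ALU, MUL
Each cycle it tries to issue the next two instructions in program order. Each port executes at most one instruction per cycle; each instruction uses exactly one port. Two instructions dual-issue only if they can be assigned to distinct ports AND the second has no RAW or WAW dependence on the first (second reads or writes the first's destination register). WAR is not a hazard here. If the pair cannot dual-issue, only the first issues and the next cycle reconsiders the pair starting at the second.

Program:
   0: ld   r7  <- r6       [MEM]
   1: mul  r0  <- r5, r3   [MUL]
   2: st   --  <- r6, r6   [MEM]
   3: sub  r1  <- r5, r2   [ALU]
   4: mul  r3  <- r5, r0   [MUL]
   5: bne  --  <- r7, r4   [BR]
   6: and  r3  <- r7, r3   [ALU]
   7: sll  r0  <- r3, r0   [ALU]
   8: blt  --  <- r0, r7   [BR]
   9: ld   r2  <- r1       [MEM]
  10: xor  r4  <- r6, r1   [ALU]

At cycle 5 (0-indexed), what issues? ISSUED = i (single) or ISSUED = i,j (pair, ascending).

  cy0 -> i0/i1 (ld mul) 2-wide
  cy1 -> i2/i3 (st sub) 2-wide
  cy2 -> i4/i5 (mul bne) 2-wide
  cy3 -> i6 (and) RAW r3
  cy4 -> i7 (sll) RAW r0
  cy5 -> i8 (blt) no-port BR/MEM
  cy6 -> i9/i10 (ld xor) 2-wide

ISSUED = 8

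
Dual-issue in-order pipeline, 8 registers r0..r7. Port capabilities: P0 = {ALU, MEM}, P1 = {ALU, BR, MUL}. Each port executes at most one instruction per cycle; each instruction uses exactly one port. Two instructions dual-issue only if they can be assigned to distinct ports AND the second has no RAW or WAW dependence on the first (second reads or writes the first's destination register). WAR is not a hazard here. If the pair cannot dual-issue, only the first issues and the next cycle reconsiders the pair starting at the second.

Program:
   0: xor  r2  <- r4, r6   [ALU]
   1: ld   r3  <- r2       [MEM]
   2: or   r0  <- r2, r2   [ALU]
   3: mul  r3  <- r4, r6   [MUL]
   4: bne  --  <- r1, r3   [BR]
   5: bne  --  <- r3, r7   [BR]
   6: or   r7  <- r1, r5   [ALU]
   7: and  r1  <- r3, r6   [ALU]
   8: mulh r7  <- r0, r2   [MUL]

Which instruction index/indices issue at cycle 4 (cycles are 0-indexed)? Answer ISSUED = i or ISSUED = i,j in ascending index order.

ISSUED = 5,6

c0: i0 xor.ALU  RAW r2
c1: i1/i2 ld.MEM+or.ALU  2-wide
c2: i3 mul.MUL  no-port MUL/BR
c3: i4 bne.BR  no-port BR/BR
c4: i5/i6 bne.BR+or.ALU  2-wide
c5: i7/i8 and.ALU+mulh.MUL  2-wide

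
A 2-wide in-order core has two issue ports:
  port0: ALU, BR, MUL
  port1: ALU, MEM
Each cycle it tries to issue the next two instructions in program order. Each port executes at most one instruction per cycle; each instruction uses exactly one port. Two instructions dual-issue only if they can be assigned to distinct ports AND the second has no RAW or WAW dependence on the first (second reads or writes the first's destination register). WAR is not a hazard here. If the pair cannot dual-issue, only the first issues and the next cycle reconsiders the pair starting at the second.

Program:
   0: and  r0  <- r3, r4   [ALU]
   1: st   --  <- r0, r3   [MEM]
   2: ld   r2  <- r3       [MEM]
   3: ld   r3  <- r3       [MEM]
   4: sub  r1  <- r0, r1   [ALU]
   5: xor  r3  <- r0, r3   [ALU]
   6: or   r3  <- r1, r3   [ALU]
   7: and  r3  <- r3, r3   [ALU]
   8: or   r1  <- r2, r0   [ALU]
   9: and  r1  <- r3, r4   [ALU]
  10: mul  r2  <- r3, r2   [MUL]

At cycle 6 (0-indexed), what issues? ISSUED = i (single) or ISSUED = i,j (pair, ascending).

ISSUED = 7,8

c0: i0 and.ALU  RAW r0
c1: i1 st.MEM  no-port MEM/MEM
c2: i2 ld.MEM  no-port MEM/MEM
c3: i3/i4 ld.MEM/sub.ALU  pair
c4: i5 xor.ALU  RAW+WAW r3
c5: i6 or.ALU  RAW+WAW r3
c6: i7/i8 and.ALU/or.ALU  pair
c7: i9/i10 and.ALU/mul.MUL  pair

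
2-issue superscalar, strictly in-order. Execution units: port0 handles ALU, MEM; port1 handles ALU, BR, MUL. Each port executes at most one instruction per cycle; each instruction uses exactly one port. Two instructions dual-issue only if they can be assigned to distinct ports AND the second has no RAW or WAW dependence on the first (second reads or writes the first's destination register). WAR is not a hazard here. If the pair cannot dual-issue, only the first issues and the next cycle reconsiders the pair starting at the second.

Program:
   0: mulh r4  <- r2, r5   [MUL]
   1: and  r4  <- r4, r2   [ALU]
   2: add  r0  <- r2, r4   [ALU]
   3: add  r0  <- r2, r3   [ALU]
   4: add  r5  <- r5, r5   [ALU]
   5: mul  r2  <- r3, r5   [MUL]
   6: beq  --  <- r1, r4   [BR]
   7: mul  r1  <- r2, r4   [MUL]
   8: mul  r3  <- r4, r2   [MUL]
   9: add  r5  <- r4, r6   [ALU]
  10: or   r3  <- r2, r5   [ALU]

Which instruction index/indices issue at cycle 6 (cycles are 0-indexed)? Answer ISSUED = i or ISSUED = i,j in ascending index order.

c0: i0 mulh  RAW+WAW r4
c1: i1 and  RAW r4
c2: i2 add  WAW r0
c3: i3/i4 add/add  pair
c4: i5 mul  no-port MUL/BR
c5: i6 beq  no-port BR/MUL
c6: i7 mul  no-port MUL/MUL
c7: i8/i9 mul/add  pair
c8: i10 or  tail

ISSUED = 7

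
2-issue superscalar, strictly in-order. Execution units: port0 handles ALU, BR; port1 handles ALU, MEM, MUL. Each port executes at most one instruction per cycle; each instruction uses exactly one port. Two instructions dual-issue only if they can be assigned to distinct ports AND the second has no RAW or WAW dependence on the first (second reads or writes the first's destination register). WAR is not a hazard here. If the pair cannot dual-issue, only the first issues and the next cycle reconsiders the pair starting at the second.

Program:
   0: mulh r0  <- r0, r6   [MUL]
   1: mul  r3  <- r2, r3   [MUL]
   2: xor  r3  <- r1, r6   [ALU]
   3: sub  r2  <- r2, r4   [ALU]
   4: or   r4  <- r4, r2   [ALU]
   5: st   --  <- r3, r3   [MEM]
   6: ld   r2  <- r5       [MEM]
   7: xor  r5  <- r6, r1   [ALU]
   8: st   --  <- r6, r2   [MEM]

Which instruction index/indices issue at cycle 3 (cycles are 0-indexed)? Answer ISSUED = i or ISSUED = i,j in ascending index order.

ISSUED = 4,5

[0] i0  mulh.MUL  -- no-port MUL/MUL
[1] i1  mul.MUL  -- WAW r3
[2] i2/i3  xor.ALU+sub.ALU  -- dual
[3] i4/i5  or.ALU+st.MEM  -- dual
[4] i6/i7  ld.MEM+xor.ALU  -- dual
[5] i8  st.MEM  -- tail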